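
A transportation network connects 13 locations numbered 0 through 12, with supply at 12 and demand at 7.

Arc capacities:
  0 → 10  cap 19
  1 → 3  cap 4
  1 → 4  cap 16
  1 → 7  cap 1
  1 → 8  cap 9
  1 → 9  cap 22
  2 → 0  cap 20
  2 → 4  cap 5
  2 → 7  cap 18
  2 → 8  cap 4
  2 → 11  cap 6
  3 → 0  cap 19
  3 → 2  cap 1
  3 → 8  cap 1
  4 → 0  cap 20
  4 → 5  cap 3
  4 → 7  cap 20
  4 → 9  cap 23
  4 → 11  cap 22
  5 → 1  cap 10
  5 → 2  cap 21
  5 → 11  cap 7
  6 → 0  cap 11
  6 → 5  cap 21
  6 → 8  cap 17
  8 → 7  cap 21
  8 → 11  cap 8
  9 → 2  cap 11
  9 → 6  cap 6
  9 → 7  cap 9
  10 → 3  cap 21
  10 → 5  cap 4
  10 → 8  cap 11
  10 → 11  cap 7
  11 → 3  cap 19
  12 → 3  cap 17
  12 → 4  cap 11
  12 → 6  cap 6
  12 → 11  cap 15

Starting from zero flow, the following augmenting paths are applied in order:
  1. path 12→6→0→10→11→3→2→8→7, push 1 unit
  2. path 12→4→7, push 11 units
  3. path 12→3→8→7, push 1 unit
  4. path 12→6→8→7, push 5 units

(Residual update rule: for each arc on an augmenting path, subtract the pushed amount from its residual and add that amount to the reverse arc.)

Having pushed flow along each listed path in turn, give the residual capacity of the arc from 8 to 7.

Residual capacity of (8,7): 14

after path 1 (12→6→0→10→11→3→2→8→7, push 1): res(8,7)=20
after path 2 (12→4→7, push 11): res(8,7)=20
after path 3 (12→3→8→7, push 1): res(8,7)=19
after path 4 (12→6→8→7, push 5): res(8,7)=14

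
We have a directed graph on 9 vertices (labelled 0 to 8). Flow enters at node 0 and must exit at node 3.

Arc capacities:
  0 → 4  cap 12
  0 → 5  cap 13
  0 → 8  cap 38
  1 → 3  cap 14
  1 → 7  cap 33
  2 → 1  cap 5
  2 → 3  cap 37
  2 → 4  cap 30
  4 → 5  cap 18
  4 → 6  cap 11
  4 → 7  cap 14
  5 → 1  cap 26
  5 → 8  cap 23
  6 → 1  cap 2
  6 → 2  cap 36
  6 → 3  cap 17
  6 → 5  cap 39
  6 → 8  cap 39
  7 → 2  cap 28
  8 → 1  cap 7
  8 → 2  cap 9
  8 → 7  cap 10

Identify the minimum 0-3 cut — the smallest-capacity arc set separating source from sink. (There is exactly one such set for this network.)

Min-cut arcs: {(0,4), (0,5), (8,1), (8,2), (8,7)} (total capacity 51)

augment #1: 0→4→6→3 push 11
augment #2: 0→5→1→3 push 13
augment #3: 0→8→1→3 push 1
augment #4: 0→8→2→3 push 9
augment #5: 0→4→7→2→3 push 1
augment #6: 0→8→7→2→3 push 10
augment #7: 0→8→1→7→2→3 push 6
max flow = 51; residual-reachable set from 0 gives S-side
cut edges (S→T): {(0,4), (0,5), (8,1), (8,2), (8,7)} total cap 51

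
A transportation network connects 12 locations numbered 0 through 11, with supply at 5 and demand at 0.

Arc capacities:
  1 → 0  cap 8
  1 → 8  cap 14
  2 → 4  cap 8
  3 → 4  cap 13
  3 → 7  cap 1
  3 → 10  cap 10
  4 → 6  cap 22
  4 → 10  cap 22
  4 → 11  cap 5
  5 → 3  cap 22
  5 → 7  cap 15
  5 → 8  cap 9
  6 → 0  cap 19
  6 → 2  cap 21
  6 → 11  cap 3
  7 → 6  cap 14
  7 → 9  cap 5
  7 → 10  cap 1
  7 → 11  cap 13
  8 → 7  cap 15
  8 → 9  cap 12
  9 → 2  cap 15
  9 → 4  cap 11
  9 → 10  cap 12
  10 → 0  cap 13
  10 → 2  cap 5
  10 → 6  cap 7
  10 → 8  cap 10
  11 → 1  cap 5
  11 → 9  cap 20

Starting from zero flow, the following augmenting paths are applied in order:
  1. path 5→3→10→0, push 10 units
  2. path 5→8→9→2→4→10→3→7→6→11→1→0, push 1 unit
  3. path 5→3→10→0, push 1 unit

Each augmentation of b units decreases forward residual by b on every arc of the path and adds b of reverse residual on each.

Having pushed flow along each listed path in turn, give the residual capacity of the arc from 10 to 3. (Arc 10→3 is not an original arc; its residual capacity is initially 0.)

after path 1 (5→3→10→0, push 10): res(10,3)=10
after path 2 (5→8→9→2→4→10→3→7→6→11→1→0, push 1): res(10,3)=9
after path 3 (5→3→10→0, push 1): res(10,3)=10

Residual capacity of (10,3): 10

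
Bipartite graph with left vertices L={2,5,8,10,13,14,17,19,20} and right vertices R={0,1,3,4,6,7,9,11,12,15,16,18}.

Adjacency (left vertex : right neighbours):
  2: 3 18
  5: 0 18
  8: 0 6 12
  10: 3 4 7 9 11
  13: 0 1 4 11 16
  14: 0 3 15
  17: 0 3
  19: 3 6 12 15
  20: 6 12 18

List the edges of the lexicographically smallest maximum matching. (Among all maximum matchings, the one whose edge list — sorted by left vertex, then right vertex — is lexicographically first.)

Lex-smallest maximum matching: {(2,3), (5,0), (8,6), (10,4), (13,1), (14,15), (19,12), (20,18)}

|M| = 8 (so the lex-smallest maximum matching has 8 edges)
process left vertices in ascending order; for each, take the smallest-labelled available neighbour that still permits 8 edges overall, or leave it unmatched if none does
lex-smallest matching: {2-3, 5-0, 8-6, 10-4, 13-1, 14-15, 19-12, 20-18}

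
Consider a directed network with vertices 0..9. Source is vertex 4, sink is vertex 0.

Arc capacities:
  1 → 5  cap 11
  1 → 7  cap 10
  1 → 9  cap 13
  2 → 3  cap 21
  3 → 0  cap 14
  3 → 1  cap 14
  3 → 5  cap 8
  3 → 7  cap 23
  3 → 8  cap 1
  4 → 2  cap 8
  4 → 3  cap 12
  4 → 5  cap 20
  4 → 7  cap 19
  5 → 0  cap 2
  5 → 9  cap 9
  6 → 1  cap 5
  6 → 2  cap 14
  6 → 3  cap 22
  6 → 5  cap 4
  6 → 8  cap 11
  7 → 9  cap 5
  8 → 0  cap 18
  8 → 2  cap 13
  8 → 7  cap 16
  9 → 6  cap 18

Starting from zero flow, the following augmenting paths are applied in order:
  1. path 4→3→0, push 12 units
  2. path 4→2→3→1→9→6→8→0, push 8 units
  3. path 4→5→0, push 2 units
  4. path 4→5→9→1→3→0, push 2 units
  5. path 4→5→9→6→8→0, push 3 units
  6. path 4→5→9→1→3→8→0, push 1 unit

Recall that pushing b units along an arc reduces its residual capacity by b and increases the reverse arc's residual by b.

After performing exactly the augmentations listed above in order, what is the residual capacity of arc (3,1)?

Residual capacity of (3,1): 9

after path 1 (4→3→0, push 12): res(3,1)=14
after path 2 (4→2→3→1→9→6→8→0, push 8): res(3,1)=6
after path 3 (4→5→0, push 2): res(3,1)=6
after path 4 (4→5→9→1→3→0, push 2): res(3,1)=8
after path 5 (4→5→9→6→8→0, push 3): res(3,1)=8
after path 6 (4→5→9→1→3→8→0, push 1): res(3,1)=9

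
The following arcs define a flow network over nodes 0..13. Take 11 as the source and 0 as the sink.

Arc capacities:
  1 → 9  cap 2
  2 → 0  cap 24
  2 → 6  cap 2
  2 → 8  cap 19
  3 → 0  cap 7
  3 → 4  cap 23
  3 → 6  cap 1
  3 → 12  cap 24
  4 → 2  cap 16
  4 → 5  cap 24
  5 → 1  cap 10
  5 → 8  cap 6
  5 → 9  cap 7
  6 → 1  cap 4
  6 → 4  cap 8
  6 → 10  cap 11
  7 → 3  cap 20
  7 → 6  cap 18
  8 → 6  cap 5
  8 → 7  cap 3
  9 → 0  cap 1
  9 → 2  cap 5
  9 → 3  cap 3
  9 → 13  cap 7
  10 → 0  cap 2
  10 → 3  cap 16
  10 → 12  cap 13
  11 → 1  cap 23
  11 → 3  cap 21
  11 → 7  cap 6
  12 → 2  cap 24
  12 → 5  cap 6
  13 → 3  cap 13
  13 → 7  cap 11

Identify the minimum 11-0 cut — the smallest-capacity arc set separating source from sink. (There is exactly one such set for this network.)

Min-cut arcs: {(1,9), (11,3), (11,7)} (total capacity 29)

augment #1: 11→3→0 push 7
augment #2: 11→1→9→0 push 1
augment #3: 11→1→9→2→0 push 1
augment #4: 11→3→4→2→0 push 14
augment #5: 11→7→6→10→0 push 2
augment #6: 11→7→3→4→2→0 push 2
augment #7: 11→7→3→12→2→0 push 2
max flow = 29; residual-reachable set from 11 gives S-side
cut edges (S→T): {(1,9), (11,3), (11,7)} total cap 29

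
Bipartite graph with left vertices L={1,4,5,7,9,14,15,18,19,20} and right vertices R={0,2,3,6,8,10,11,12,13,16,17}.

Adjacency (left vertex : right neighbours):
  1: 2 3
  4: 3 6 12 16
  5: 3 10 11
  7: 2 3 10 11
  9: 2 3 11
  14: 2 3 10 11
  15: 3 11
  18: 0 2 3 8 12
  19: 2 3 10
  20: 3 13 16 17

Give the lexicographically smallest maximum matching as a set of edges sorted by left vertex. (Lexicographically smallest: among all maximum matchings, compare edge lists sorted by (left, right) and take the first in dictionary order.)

Lex-smallest maximum matching: {(1,2), (4,6), (5,3), (7,10), (9,11), (18,0), (20,13)}

|M| = 7 (so the lex-smallest maximum matching has 7 edges)
process left vertices in ascending order; for each, take the smallest-labelled available neighbour that still permits 7 edges overall, or leave it unmatched if none does
lex-smallest matching: {1-2, 4-6, 5-3, 7-10, 9-11, 18-0, 20-13}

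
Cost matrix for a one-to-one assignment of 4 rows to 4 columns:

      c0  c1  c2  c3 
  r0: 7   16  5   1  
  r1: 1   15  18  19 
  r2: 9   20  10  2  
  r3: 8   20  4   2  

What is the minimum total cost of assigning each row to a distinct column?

Minimum assignment cost: 23

optimal assignment: row0→col1 (cost 16), row1→col0 (cost 1), row2→col3 (cost 2), row3→col2 (cost 4)
total = 16 + 1 + 2 + 4 = 23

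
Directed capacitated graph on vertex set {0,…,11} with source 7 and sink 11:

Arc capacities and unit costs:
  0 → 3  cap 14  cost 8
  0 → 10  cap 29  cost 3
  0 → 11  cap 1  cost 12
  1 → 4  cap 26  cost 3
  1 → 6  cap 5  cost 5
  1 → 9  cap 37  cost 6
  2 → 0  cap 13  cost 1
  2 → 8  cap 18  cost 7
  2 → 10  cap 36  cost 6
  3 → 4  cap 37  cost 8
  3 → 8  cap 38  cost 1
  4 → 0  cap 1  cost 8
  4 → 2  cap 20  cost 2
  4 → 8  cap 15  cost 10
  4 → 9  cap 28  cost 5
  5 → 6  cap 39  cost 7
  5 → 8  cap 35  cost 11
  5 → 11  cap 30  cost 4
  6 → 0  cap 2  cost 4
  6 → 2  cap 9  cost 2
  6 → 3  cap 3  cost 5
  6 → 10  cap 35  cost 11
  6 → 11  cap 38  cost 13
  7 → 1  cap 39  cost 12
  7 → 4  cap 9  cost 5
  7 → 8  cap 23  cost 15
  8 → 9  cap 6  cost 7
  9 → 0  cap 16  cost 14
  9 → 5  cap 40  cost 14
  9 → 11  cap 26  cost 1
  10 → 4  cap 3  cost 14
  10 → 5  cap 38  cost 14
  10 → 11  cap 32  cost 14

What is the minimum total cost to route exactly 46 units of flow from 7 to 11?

shortest-cost path #1: 7→4→9→11 push 9 @ unit cost 11 (adds 99)
shortest-cost path #2: 7→1→9→11 push 17 @ unit cost 19 (adds 323)
shortest-cost path #3: 7→1→9→4→2→0→11 push 1 @ unit cost 28 (adds 28)
shortest-cost path #4: 7→1→6→11 push 5 @ unit cost 30 (adds 150)
shortest-cost path #5: 7→1→9→4→2→0→10→11 push 8 @ unit cost 33 (adds 264)
shortest-cost path #6: 7→1→4→2→0→10→11 push 4 @ unit cost 35 (adds 140)
shortest-cost path #7: 7→1→9→5→11 push 2 @ unit cost 36 (adds 72)
total cost = 1076

Minimum cost for 46 units: 1076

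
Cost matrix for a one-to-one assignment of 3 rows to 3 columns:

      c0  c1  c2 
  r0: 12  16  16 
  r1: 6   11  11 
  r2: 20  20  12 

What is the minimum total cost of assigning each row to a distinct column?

Minimum assignment cost: 34

optimal assignment: row0→col1 (cost 16), row1→col0 (cost 6), row2→col2 (cost 12)
total = 16 + 6 + 12 = 34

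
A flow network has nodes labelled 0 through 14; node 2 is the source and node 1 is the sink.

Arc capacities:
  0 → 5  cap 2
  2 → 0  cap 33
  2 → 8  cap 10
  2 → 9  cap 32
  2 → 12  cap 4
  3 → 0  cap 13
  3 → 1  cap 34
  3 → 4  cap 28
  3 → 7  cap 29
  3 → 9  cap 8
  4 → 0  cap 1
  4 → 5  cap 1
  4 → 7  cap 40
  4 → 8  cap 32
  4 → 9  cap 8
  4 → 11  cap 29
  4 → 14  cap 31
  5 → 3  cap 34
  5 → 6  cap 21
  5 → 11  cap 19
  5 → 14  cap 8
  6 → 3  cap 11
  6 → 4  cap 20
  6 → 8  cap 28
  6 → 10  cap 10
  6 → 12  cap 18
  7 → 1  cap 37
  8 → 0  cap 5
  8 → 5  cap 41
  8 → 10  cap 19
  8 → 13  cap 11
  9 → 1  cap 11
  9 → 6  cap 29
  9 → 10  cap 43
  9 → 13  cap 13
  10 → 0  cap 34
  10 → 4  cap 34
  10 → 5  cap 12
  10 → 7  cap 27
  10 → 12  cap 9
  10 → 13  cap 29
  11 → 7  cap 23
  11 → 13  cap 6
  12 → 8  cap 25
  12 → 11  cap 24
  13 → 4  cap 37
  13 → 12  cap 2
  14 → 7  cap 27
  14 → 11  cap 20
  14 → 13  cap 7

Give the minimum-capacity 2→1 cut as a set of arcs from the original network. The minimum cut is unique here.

Min-cut arcs: {(0,5), (2,8), (2,9), (2,12)} (total capacity 48)

augment #1: 2→9→1 push 11
augment #2: 2→0→5→3→1 push 2
augment #3: 2→8→5→3→1 push 10
augment #4: 2→9→6→3→1 push 11
augment #5: 2→9→10→7→1 push 10
augment #6: 2→12→11→7→1 push 4
max flow = 48; residual-reachable set from 2 gives S-side
cut edges (S→T): {(0,5), (2,8), (2,9), (2,12)} total cap 48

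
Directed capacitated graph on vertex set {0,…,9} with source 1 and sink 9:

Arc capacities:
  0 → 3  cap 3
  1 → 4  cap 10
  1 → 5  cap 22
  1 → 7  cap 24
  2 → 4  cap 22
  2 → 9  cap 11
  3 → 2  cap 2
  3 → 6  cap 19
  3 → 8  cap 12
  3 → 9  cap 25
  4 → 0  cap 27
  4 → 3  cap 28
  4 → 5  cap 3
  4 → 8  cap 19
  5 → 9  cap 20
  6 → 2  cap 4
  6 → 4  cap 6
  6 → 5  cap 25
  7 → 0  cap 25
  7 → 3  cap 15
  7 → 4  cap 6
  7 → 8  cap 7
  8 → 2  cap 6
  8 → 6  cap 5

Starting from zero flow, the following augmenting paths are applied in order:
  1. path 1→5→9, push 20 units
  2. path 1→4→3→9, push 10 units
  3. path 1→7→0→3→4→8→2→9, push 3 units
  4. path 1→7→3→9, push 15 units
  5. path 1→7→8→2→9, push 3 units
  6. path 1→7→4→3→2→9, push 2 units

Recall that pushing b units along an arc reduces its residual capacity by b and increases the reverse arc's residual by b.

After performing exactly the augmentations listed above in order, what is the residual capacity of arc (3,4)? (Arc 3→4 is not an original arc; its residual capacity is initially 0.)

Residual capacity of (3,4): 9

after path 1 (1→5→9, push 20): res(3,4)=0
after path 2 (1→4→3→9, push 10): res(3,4)=10
after path 3 (1→7→0→3→4→8→2→9, push 3): res(3,4)=7
after path 4 (1→7→3→9, push 15): res(3,4)=7
after path 5 (1→7→8→2→9, push 3): res(3,4)=7
after path 6 (1→7→4→3→2→9, push 2): res(3,4)=9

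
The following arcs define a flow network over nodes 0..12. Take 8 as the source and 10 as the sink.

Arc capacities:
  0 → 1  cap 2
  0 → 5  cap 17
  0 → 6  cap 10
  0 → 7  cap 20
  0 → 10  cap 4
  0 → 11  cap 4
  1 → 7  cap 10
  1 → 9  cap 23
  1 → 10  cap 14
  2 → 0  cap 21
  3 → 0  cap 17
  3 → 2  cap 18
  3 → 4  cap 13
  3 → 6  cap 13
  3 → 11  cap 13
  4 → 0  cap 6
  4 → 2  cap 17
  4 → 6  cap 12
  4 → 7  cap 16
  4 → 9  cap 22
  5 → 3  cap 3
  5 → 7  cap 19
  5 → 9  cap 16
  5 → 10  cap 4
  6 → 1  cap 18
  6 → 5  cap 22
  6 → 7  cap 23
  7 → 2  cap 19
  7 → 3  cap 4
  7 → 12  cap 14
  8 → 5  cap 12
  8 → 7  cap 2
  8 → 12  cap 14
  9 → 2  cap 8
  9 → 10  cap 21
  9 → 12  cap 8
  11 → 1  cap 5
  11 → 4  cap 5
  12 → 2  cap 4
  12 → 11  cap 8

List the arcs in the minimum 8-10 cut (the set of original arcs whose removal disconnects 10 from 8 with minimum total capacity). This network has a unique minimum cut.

Min-cut arcs: {(8,5), (8,7), (12,2), (12,11)} (total capacity 26)

augment #1: 8→5→10 push 4
augment #2: 8→5→9→10 push 8
augment #3: 8→7→2→0→10 push 2
augment #4: 8→12→2→0→10 push 2
augment #5: 8→12→11→1→10 push 5
augment #6: 8→12→2→0→1→10 push 2
augment #7: 8→12→11→4→9→10 push 3
max flow = 26; residual-reachable set from 8 gives S-side
cut edges (S→T): {(8,5), (8,7), (12,2), (12,11)} total cap 26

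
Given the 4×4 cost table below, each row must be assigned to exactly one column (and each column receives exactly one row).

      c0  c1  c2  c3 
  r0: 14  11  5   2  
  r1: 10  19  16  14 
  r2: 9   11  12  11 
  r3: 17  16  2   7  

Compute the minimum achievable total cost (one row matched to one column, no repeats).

Minimum assignment cost: 25

optimal assignment: row0→col3 (cost 2), row1→col0 (cost 10), row2→col1 (cost 11), row3→col2 (cost 2)
total = 2 + 10 + 11 + 2 = 25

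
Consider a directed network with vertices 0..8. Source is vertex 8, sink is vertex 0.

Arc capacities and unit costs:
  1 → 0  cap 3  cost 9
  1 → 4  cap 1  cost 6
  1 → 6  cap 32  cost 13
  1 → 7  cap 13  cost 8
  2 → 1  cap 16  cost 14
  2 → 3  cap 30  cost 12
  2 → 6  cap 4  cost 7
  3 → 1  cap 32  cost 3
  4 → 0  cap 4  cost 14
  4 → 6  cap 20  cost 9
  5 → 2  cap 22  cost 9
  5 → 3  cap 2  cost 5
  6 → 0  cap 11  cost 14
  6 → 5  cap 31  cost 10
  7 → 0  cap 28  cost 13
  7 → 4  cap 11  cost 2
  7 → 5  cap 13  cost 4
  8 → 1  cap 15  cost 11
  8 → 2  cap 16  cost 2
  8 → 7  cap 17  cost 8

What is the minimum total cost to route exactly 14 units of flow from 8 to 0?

Minimum cost for 14 units: 291

shortest-cost path #1: 8→1→0 push 3 @ unit cost 20 (adds 60)
shortest-cost path #2: 8→7→0 push 11 @ unit cost 21 (adds 231)
total cost = 291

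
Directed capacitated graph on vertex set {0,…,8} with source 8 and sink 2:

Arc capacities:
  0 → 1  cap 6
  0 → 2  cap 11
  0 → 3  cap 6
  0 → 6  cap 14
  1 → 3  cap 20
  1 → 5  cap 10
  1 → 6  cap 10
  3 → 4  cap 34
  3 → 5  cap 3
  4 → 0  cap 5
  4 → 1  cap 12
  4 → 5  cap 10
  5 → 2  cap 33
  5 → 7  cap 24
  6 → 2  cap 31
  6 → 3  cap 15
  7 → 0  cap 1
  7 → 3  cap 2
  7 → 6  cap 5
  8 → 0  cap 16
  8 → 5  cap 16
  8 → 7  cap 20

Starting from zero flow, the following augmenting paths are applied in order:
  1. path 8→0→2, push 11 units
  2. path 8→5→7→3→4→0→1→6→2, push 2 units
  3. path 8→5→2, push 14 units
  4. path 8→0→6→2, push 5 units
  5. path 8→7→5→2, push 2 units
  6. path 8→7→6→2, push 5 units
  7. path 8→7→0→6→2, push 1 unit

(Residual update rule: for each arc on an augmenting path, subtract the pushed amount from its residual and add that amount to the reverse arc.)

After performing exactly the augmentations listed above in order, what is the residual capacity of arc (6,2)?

after path 1 (8→0→2, push 11): res(6,2)=31
after path 2 (8→5→7→3→4→0→1→6→2, push 2): res(6,2)=29
after path 3 (8→5→2, push 14): res(6,2)=29
after path 4 (8→0→6→2, push 5): res(6,2)=24
after path 5 (8→7→5→2, push 2): res(6,2)=24
after path 6 (8→7→6→2, push 5): res(6,2)=19
after path 7 (8→7→0→6→2, push 1): res(6,2)=18

Residual capacity of (6,2): 18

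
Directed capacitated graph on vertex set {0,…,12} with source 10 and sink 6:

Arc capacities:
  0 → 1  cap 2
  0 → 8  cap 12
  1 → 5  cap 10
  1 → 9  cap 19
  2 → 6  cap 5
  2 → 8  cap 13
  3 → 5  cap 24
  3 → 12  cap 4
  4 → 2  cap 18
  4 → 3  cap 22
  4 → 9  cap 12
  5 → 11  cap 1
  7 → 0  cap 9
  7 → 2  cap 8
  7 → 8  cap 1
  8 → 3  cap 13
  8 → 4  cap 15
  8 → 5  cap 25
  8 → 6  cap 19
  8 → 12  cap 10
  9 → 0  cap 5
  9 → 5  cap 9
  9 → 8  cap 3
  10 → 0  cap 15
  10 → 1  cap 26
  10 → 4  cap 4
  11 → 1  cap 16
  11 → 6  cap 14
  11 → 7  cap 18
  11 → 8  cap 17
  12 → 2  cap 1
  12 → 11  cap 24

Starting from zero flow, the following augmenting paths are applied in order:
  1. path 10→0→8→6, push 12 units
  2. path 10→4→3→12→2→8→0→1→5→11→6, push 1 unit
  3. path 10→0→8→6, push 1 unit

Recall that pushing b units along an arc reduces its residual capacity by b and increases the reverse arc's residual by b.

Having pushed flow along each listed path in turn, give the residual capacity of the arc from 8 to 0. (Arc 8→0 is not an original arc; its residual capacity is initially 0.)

after path 1 (10→0→8→6, push 12): res(8,0)=12
after path 2 (10→4→3→12→2→8→0→1→5→11→6, push 1): res(8,0)=11
after path 3 (10→0→8→6, push 1): res(8,0)=12

Residual capacity of (8,0): 12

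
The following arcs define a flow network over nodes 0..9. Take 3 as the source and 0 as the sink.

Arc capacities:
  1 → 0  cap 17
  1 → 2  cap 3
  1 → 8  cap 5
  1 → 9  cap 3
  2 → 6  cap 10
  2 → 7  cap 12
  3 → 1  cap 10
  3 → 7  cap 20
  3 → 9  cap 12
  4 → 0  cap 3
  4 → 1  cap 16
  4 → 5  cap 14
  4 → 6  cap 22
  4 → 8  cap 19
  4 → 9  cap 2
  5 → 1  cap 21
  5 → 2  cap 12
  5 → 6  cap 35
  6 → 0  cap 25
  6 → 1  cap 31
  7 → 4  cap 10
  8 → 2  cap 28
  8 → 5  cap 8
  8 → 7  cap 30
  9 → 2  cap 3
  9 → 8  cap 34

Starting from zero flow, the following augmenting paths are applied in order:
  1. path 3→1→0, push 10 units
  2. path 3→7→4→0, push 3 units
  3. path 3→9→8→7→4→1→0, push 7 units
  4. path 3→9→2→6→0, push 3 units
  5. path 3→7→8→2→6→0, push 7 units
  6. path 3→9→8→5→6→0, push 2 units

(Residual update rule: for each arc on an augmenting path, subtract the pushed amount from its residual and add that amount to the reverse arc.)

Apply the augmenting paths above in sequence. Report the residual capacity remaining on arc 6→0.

Residual capacity of (6,0): 13

after path 1 (3→1→0, push 10): res(6,0)=25
after path 2 (3→7→4→0, push 3): res(6,0)=25
after path 3 (3→9→8→7→4→1→0, push 7): res(6,0)=25
after path 4 (3→9→2→6→0, push 3): res(6,0)=22
after path 5 (3→7→8→2→6→0, push 7): res(6,0)=15
after path 6 (3→9→8→5→6→0, push 2): res(6,0)=13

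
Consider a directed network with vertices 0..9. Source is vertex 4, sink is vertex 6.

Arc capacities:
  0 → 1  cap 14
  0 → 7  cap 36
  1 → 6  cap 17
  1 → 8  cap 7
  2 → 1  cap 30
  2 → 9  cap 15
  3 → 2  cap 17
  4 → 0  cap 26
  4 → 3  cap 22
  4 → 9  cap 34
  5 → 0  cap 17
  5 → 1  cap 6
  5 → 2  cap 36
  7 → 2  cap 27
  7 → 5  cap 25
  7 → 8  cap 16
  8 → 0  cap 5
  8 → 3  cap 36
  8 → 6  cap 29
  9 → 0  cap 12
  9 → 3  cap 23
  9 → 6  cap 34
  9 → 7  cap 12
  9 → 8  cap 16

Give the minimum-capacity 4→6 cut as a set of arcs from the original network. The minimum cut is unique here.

augment #1: 4→9→6 push 34
augment #2: 4→0→1→6 push 14
augment #3: 4→0→7→8→6 push 12
augment #4: 4→3→2→1→6 push 3
augment #5: 4→3→2→1→8→6 push 7
augment #6: 4→3→2→9→8→6 push 7
max flow = 77; residual-reachable set from 4 gives S-side
cut edges (S→T): {(3,2), (4,0), (4,9)} total cap 77

Min-cut arcs: {(3,2), (4,0), (4,9)} (total capacity 77)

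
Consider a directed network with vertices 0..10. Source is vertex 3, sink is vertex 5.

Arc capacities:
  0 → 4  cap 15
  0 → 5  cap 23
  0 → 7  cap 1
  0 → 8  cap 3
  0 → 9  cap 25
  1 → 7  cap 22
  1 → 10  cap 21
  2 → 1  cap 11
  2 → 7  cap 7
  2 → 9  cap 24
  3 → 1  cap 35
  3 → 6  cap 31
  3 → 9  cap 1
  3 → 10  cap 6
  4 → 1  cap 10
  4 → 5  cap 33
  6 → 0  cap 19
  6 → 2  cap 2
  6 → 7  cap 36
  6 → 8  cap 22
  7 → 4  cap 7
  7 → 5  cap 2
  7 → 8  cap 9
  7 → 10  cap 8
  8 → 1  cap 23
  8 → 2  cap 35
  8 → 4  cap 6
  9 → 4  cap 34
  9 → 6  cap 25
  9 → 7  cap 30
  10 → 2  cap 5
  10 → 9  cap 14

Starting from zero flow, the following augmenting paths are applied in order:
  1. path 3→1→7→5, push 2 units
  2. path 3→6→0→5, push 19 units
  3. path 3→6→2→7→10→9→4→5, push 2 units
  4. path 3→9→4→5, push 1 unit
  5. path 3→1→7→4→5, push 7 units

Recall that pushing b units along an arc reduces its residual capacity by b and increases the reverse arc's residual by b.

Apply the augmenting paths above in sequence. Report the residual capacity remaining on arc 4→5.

after path 1 (3→1→7→5, push 2): res(4,5)=33
after path 2 (3→6→0→5, push 19): res(4,5)=33
after path 3 (3→6→2→7→10→9→4→5, push 2): res(4,5)=31
after path 4 (3→9→4→5, push 1): res(4,5)=30
after path 5 (3→1→7→4→5, push 7): res(4,5)=23

Residual capacity of (4,5): 23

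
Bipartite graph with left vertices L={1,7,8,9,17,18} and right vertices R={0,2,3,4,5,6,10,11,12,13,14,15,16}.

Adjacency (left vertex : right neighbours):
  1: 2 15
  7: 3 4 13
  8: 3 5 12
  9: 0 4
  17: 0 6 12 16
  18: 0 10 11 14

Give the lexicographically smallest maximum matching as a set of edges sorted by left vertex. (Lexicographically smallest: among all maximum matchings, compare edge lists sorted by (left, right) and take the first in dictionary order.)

Lex-smallest maximum matching: {(1,2), (7,3), (8,5), (9,0), (17,6), (18,10)}

|M| = 6 (so the lex-smallest maximum matching has 6 edges)
process left vertices in ascending order; for each, take the smallest-labelled available neighbour that still permits 6 edges overall, or leave it unmatched if none does
lex-smallest matching: {1-2, 7-3, 8-5, 9-0, 17-6, 18-10}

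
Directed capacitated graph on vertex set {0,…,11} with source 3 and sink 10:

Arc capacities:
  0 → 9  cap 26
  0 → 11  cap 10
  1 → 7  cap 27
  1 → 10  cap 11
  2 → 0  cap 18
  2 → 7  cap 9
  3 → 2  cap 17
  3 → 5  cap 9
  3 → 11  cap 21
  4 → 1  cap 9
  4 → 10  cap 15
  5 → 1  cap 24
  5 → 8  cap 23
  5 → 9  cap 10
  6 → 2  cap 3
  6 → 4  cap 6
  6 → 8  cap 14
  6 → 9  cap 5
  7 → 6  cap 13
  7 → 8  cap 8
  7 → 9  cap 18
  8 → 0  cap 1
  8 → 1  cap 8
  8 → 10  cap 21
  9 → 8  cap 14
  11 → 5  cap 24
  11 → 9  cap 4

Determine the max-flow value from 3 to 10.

Maximum flow value: 38

augment #1: 3→5→1→10 bottleneck 9, total now 9
augment #2: 3→2→7→8→10 bottleneck 8, total now 17
augment #3: 3→11→5→1→10 bottleneck 2, total now 19
augment #4: 3→11→5→8→10 bottleneck 13, total now 32
augment #5: 3→2→7→6→4→10 bottleneck 1, total now 33
augment #6: 3→11→5→1→7→6→4→10 bottleneck 5, total now 38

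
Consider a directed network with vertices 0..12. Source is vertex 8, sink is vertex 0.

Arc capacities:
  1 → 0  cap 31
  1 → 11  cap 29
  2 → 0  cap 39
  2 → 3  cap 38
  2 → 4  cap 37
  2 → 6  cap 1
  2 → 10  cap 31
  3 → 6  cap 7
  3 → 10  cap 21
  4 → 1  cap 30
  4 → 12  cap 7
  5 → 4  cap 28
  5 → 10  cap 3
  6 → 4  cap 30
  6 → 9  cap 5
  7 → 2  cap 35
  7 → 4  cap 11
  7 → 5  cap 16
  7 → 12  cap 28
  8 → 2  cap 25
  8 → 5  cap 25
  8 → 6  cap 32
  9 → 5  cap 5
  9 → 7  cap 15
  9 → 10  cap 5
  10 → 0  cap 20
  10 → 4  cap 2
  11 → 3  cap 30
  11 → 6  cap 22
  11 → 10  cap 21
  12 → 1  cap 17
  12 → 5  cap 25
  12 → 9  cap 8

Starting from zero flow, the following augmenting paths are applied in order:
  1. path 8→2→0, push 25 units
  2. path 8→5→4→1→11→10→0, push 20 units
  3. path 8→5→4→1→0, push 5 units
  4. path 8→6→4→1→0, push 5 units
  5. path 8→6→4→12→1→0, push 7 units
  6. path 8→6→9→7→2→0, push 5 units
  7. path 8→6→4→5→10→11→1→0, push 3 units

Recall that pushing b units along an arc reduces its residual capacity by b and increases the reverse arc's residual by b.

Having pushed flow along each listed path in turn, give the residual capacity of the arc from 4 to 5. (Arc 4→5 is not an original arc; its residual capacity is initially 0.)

after path 1 (8→2→0, push 25): res(4,5)=0
after path 2 (8→5→4→1→11→10→0, push 20): res(4,5)=20
after path 3 (8→5→4→1→0, push 5): res(4,5)=25
after path 4 (8→6→4→1→0, push 5): res(4,5)=25
after path 5 (8→6→4→12→1→0, push 7): res(4,5)=25
after path 6 (8→6→9→7→2→0, push 5): res(4,5)=25
after path 7 (8→6→4→5→10→11→1→0, push 3): res(4,5)=22

Residual capacity of (4,5): 22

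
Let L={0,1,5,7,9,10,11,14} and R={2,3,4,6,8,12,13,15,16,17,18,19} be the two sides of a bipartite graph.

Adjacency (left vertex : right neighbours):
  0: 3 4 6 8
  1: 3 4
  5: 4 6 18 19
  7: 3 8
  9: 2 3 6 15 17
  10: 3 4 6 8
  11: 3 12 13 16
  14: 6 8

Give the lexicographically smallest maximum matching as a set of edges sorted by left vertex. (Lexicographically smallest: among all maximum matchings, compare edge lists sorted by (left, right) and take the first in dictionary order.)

|M| = 7 (so the lex-smallest maximum matching has 7 edges)
process left vertices in ascending order; for each, take the smallest-labelled available neighbour that still permits 7 edges overall, or leave it unmatched if none does
lex-smallest matching: {0-3, 1-4, 5-18, 7-8, 9-2, 10-6, 11-12}

Lex-smallest maximum matching: {(0,3), (1,4), (5,18), (7,8), (9,2), (10,6), (11,12)}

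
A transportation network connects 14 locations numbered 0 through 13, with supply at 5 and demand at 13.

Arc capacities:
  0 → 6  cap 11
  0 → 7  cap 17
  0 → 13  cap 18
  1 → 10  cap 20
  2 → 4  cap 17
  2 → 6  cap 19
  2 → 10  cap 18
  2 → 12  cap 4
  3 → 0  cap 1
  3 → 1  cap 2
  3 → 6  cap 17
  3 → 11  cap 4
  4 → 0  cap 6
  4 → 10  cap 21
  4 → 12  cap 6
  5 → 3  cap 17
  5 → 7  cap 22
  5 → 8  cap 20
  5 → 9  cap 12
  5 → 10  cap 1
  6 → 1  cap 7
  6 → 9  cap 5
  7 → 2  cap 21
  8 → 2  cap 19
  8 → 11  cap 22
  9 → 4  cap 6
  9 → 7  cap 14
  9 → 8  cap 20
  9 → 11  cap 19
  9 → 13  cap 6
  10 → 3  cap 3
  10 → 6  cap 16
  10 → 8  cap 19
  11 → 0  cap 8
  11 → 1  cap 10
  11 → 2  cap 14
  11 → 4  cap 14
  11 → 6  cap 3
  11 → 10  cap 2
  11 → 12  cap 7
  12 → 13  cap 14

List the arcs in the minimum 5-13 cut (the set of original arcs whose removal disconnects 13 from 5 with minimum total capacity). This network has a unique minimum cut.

augment #1: 5→9→13 push 6
augment #2: 5→3→0→13 push 1
augment #3: 5→3→11→0→13 push 4
augment #4: 5→7→2→12→13 push 4
augment #5: 5→8→11→0→13 push 4
augment #6: 5→8→11→12→13 push 7
augment #7: 5→9→4→0→13 push 6
augment #8: 5→7→2→4→12→13 push 3
max flow = 35; residual-reachable set from 5 gives S-side
cut edges (S→T): {(3,0), (4,0), (9,13), (11,0), (12,13)} total cap 35

Min-cut arcs: {(3,0), (4,0), (9,13), (11,0), (12,13)} (total capacity 35)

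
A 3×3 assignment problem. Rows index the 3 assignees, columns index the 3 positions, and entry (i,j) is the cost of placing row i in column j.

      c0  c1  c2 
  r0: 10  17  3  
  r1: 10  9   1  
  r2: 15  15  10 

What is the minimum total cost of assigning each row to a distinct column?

optimal assignment: row0→col0 (cost 10), row1→col2 (cost 1), row2→col1 (cost 15)
total = 10 + 1 + 15 = 26

Minimum assignment cost: 26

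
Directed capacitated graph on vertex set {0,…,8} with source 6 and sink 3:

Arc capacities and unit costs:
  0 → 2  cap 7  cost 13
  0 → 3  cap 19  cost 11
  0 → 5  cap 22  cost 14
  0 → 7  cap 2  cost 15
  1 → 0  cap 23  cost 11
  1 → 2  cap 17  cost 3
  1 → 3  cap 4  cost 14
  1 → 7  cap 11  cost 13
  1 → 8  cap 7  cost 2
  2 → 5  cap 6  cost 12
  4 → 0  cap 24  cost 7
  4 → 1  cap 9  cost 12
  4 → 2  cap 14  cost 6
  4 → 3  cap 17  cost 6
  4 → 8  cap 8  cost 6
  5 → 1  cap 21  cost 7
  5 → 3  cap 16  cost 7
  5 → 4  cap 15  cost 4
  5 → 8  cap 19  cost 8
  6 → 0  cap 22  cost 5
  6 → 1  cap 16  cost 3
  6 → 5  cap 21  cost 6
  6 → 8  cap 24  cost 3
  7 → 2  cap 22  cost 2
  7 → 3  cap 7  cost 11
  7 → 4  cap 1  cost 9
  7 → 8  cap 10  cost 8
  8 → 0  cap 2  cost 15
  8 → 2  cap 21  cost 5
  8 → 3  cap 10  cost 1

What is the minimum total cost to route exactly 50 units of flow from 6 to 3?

Minimum cost for 50 units: 632

shortest-cost path #1: 6→8→3 push 10 @ unit cost 4 (adds 40)
shortest-cost path #2: 6→5→3 push 16 @ unit cost 13 (adds 208)
shortest-cost path #3: 6→0→3 push 19 @ unit cost 16 (adds 304)
shortest-cost path #4: 6→5→4→3 push 5 @ unit cost 16 (adds 80)
total cost = 632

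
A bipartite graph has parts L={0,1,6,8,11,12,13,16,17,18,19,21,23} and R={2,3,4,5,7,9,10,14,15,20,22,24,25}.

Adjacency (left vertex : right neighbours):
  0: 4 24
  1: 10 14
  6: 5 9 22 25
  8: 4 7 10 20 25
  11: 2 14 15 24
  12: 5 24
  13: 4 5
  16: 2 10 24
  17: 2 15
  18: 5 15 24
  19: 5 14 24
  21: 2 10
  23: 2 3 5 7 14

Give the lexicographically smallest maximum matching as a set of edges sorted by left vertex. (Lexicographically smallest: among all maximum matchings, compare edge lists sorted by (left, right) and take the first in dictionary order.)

Lex-smallest maximum matching: {(0,4), (1,10), (6,9), (8,7), (11,2), (12,5), (16,24), (17,15), (19,14), (23,3)}

|M| = 10 (so the lex-smallest maximum matching has 10 edges)
process left vertices in ascending order; for each, take the smallest-labelled available neighbour that still permits 10 edges overall, or leave it unmatched if none does
lex-smallest matching: {0-4, 1-10, 6-9, 8-7, 11-2, 12-5, 16-24, 17-15, 19-14, 23-3}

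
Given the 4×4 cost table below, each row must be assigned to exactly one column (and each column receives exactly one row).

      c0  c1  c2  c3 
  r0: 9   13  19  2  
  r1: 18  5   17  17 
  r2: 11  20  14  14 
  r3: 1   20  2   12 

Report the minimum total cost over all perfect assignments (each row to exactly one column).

Minimum assignment cost: 20

optimal assignment: row0→col3 (cost 2), row1→col1 (cost 5), row2→col0 (cost 11), row3→col2 (cost 2)
total = 2 + 5 + 11 + 2 = 20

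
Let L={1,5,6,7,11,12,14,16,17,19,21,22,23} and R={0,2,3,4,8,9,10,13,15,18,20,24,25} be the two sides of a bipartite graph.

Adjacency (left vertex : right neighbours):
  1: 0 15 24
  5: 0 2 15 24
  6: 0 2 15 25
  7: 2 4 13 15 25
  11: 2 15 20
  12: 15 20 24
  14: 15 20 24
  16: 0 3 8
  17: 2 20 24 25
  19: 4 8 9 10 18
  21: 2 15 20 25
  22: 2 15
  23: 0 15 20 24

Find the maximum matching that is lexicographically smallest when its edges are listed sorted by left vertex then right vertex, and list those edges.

Lex-smallest maximum matching: {(1,0), (5,2), (6,15), (7,4), (11,20), (12,24), (16,3), (17,25), (19,8)}

|M| = 9 (so the lex-smallest maximum matching has 9 edges)
process left vertices in ascending order; for each, take the smallest-labelled available neighbour that still permits 9 edges overall, or leave it unmatched if none does
lex-smallest matching: {1-0, 5-2, 6-15, 7-4, 11-20, 12-24, 16-3, 17-25, 19-8}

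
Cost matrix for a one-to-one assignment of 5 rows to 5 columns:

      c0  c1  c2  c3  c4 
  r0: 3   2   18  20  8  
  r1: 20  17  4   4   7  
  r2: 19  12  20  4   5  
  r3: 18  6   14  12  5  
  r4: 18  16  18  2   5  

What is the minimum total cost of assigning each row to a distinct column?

optimal assignment: row0→col0 (cost 3), row1→col2 (cost 4), row2→col4 (cost 5), row3→col1 (cost 6), row4→col3 (cost 2)
total = 3 + 4 + 5 + 6 + 2 = 20

Minimum assignment cost: 20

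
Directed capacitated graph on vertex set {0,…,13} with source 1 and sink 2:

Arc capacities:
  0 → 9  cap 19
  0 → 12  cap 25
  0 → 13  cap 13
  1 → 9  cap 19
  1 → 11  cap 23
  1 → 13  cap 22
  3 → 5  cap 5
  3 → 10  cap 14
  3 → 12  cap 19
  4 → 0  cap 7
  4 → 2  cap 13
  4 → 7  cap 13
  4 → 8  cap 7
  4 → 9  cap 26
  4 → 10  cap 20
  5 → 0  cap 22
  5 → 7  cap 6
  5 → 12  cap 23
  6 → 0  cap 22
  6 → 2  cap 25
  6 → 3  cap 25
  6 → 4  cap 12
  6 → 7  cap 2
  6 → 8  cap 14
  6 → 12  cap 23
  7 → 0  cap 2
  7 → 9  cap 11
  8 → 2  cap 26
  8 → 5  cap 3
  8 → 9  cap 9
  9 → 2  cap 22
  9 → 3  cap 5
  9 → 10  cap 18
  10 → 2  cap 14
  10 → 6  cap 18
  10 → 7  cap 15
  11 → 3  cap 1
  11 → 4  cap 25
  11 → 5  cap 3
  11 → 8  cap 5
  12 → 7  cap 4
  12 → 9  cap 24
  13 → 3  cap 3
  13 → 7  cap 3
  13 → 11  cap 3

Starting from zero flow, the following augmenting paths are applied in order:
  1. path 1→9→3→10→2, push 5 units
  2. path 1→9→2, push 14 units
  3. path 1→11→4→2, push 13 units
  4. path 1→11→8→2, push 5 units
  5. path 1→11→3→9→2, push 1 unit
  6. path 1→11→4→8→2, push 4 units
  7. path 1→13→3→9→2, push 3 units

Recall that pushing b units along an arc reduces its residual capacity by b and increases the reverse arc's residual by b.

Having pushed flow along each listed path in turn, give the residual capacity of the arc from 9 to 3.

after path 1 (1→9→3→10→2, push 5): res(9,3)=0
after path 2 (1→9→2, push 14): res(9,3)=0
after path 3 (1→11→4→2, push 13): res(9,3)=0
after path 4 (1→11→8→2, push 5): res(9,3)=0
after path 5 (1→11→3→9→2, push 1): res(9,3)=1
after path 6 (1→11→4→8→2, push 4): res(9,3)=1
after path 7 (1→13→3→9→2, push 3): res(9,3)=4

Residual capacity of (9,3): 4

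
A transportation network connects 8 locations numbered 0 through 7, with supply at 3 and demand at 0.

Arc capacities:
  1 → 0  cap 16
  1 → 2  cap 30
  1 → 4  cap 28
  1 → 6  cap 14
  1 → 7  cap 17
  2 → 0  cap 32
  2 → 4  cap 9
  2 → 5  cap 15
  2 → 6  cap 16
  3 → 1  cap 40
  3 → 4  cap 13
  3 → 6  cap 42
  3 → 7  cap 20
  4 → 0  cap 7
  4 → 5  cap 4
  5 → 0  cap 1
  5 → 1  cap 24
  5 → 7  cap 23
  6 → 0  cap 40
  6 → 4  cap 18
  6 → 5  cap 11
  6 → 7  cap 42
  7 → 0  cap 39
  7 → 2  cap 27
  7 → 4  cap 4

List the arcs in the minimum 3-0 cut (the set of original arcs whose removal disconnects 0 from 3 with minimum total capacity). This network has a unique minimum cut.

augment #1: 3→1→0 push 16
augment #2: 3→4→0 push 7
augment #3: 3→6→0 push 40
augment #4: 3→7→0 push 20
augment #5: 3→1→2→0 push 24
augment #6: 3→4→5→0 push 1
augment #7: 3→6→7→0 push 2
augment #8: 3→4→5→7→0 push 3
max flow = 113; residual-reachable set from 3 gives S-side
cut edges (S→T): {(3,1), (3,6), (3,7), (4,0), (4,5)} total cap 113

Min-cut arcs: {(3,1), (3,6), (3,7), (4,0), (4,5)} (total capacity 113)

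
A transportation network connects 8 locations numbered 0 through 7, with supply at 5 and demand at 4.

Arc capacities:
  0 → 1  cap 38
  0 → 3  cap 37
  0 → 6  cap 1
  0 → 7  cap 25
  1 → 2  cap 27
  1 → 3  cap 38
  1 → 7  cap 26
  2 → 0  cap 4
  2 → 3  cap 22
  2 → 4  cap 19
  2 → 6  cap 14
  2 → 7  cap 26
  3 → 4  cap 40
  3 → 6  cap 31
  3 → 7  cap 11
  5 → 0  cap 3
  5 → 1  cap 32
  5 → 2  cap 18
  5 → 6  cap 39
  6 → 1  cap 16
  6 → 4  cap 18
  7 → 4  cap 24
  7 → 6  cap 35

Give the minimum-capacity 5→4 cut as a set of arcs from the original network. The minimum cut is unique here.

Min-cut arcs: {(5,0), (5,1), (5,2), (6,1), (6,4)} (total capacity 87)

augment #1: 5→2→4 push 18
augment #2: 5→6→4 push 18
augment #3: 5→0→3→4 push 3
augment #4: 5→1→2→4 push 1
augment #5: 5→1→3→4 push 31
augment #6: 5→6→1→3→4 push 6
augment #7: 5→6→1→7→4 push 10
max flow = 87; residual-reachable set from 5 gives S-side
cut edges (S→T): {(5,0), (5,1), (5,2), (6,1), (6,4)} total cap 87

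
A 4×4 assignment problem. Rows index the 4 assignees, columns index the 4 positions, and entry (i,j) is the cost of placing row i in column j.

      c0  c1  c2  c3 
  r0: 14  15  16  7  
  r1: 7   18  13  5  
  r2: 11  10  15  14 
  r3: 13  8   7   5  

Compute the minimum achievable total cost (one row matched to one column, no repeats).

Minimum assignment cost: 31

optimal assignment: row0→col3 (cost 7), row1→col0 (cost 7), row2→col1 (cost 10), row3→col2 (cost 7)
total = 7 + 7 + 10 + 7 = 31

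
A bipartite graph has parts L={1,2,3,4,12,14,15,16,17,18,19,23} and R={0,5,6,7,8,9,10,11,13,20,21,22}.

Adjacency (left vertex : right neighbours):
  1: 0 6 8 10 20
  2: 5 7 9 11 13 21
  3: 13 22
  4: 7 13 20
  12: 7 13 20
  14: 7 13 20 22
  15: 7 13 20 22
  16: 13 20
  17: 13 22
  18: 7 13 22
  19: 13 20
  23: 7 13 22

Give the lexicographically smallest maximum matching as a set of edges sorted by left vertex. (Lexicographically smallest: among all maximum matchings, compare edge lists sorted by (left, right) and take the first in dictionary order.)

|M| = 6 (so the lex-smallest maximum matching has 6 edges)
process left vertices in ascending order; for each, take the smallest-labelled available neighbour that still permits 6 edges overall, or leave it unmatched if none does
lex-smallest matching: {1-0, 2-5, 3-13, 4-7, 12-20, 14-22}

Lex-smallest maximum matching: {(1,0), (2,5), (3,13), (4,7), (12,20), (14,22)}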